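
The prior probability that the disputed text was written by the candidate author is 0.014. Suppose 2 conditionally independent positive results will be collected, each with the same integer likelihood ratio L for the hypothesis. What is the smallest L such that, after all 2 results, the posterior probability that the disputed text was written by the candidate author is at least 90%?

26

Prior odds = 0.014/0.986 = 7/493.
Target odds = 0.9/0.1 = 9.
Need L² ≥ 9 ÷ (7/493) = 4437/7.
25² = 625 < 4437/7 ≤ 676 = 26², so L = 26.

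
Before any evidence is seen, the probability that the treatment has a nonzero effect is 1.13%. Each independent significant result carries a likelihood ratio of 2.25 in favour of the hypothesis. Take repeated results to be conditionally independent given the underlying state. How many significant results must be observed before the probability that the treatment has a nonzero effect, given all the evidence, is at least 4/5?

Prior odds = 0.0113/0.9887 = 113/9887.
Likelihood ratio per significant result = 2.25.
Target posterior odds = 0.8/0.2 = 4.
Need (113/9887) × 2.25ⁿ ≥ 4, i.e. 2.25ⁿ ≥ 39548/113.
2.25⁷ = 4782969/16384 falls short of 39548/113 but 2.25⁸ = 43046721/65536 reaches it, so n = 8.

8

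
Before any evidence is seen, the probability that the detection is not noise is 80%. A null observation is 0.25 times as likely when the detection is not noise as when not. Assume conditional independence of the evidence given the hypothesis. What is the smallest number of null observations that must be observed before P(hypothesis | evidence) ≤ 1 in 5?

2

Prior odds: 0.8 ÷ 0.2 = 4.
Likelihood ratio per null observation = 0.25.
Target odds: 0.2 ÷ 0.8 = 0.25.
Require 0.25ⁿ ≤ 0.25 ÷ 4 = 0.0625.
0.25¹ = 0.25 is still above 0.0625 but 0.25² = 0.0625 is at or below it, so n = 2.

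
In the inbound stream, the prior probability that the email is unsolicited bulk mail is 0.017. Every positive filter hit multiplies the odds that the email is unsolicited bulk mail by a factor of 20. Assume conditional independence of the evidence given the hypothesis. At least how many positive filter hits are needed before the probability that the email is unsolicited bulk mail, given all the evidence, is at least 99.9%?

4

Prior odds: 0.017 ÷ 0.983 = 17/983.
Likelihood ratio per positive filter hit = 20.
Target posterior odds = 0.999/0.001 = 999.
Require 20ⁿ ≥ 999 ÷ (17/983) = 982017/17.
20³ = 8000 falls short of 982017/17 but 20⁴ = 160000 reaches it, so n = 4.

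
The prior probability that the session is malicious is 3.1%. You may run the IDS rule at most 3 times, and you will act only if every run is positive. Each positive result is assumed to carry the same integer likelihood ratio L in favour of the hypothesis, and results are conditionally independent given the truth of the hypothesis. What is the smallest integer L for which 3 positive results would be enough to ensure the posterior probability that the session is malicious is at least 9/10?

7

Prior odds = 0.031/0.969 = 31/969.
Target odds = 0.9/0.1 = 9.
Need L³ ≥ 9 ÷ (31/969) = 8721/31.
6³ = 216 < 8721/31 ≤ 343 = 7³, so L = 7.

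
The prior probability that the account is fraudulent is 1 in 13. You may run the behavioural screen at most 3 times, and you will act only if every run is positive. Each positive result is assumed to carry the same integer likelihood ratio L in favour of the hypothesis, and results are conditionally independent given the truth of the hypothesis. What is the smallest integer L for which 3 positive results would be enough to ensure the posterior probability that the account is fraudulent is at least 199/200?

Prior odds = (1/13)/(12/13) = 1/12.
Target odds = 0.995/0.005 = 199.
Need L³ ≥ 199 ÷ (1/12) = 2388.
13³ = 2197 < 2388 ≤ 2744 = 14³, so L = 14.

14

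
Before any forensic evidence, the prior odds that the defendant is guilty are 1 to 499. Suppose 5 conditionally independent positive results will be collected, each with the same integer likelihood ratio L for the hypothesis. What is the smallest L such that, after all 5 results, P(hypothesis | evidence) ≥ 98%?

Prior odds = 1/499.
Target odds = 0.98/0.02 = 49.
Need L⁵ ≥ 49 ÷ (1/499) = 24451.
7⁵ = 16807 < 24451 ≤ 32768 = 8⁵, so L = 8.

8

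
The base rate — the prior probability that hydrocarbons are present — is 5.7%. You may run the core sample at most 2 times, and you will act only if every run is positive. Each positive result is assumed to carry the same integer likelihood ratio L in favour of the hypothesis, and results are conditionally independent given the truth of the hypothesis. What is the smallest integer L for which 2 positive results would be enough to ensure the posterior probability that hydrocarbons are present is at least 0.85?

10

Prior odds = 0.057/0.943 = 57/943.
Target odds = 0.85/0.15 = 17/3.
Need L² ≥ 17/3 ÷ (57/943) = 16031/171.
9² = 81 < 16031/171 ≤ 100 = 10², so L = 10.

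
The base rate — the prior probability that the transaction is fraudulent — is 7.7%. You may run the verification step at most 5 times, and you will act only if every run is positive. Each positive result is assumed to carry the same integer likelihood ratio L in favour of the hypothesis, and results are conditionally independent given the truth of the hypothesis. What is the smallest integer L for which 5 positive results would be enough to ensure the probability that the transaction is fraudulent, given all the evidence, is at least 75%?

3

Prior odds = 0.077/0.923 = 77/923.
Target odds = 0.75/0.25 = 3.
Need L⁵ ≥ 3 ÷ (77/923) = 2769/77.
2⁵ = 32 < 2769/77 ≤ 243 = 3⁵, so L = 3.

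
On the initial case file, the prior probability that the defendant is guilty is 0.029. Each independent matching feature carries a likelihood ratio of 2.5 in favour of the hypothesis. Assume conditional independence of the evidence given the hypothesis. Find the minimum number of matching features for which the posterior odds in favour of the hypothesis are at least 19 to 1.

Prior odds = 0.029/0.971 = 29/971.
Likelihood ratio per matching feature = 2.5.
Target odds = 19.
Require 2.5ⁿ ≥ 19 ÷ (29/971) = 18449/29.
2.5⁷ = 610.3515625 falls short of 18449/29 but 2.5⁸ = 390625/256 reaches it, so n = 8.

8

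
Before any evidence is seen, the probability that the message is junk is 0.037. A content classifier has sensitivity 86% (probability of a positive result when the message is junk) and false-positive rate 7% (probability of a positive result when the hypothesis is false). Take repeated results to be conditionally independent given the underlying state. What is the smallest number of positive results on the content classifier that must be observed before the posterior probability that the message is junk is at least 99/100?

4

Prior odds: 0.037 ÷ 0.963 = 37/963.
Likelihood ratio of a positive result = 0.86/0.07 = 86/7.
Target posterior odds = 0.99/0.01 = 99.
Need (37/963) × (86/7)ⁿ ≥ 99, i.e. (86/7)ⁿ ≥ 95337/37.
(86/7)³ = 636056/343 falls short of 95337/37 but (86/7)⁴ = 54700816/2401 reaches it, so n = 4.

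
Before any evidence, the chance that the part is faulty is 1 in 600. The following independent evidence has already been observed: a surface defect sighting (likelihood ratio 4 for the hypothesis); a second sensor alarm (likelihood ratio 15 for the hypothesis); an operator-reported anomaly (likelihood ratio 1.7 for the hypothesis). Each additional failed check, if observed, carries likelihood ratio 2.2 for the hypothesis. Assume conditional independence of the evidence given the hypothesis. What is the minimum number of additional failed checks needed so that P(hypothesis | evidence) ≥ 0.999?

12

Prior odds = (1/600)/(599/600) = 1/599.
Combined Bayes factor of the evidence already in hand = 4 × 15 × 1.7 = 102.
Odds after that evidence = (1/599) × 102 = 102/599.
Target odds = 0.999/0.001 = 999.
Need 2.2ⁿ ≥ 999 ÷ (102/599) = 199467/34.
2.2¹¹ ≈5843.18 falls short of 199467/34 but 2.2¹² ≈12855 reaches it, so n = 12.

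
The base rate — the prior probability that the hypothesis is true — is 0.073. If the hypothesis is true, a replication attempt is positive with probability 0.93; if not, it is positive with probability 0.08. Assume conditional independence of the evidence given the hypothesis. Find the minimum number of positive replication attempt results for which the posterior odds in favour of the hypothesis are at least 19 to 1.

Prior odds: 0.073 ÷ 0.927 = 73/927.
Likelihood ratio of a positive = 0.93/0.08 = 11.625.
Target odds = 19.
Require 11.625ⁿ ≥ 19 ÷ (73/927) = 17613/73.
11.625² = 135.140625 falls short of 17613/73 but 11.625³ = 804357/512 reaches it, so n = 3.

3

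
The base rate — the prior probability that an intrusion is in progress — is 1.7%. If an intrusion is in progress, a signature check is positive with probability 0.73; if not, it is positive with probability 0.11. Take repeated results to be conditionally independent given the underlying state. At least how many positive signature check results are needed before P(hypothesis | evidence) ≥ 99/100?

Prior odds = 0.017/0.983 = 17/983.
Likelihood ratio of a positive = 0.73/0.11 = 73/11.
Target posterior odds = 0.99/0.01 = 99.
Need (17/983) × (73/11)ⁿ ≥ 99, i.e. (73/11)ⁿ ≥ 97317/17.
(73/11)⁴ = 28398241/14641 falls short of 97317/17 but (73/11)⁵ ≈12872.1 reaches it, so n = 5.

5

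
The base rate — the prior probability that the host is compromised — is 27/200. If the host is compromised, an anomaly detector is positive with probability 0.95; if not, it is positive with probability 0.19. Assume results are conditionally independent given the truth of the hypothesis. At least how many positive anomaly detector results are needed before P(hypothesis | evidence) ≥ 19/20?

3

Prior odds: 0.135 ÷ 0.865 = 27/173.
Likelihood ratio of a positive = 0.95/0.19 = 5.
Target odds: 0.95 ÷ 0.05 = 19.
Require 5ⁿ ≥ 19 ÷ (27/173) = 3287/27.
5² = 25 falls short of 3287/27 but 5³ = 125 reaches it, so n = 3.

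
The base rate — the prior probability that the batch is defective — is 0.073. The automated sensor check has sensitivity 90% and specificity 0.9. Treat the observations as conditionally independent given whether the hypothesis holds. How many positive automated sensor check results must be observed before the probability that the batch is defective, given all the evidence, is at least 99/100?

4

Prior odds = 0.073/0.927 = 73/927.
False-positive rate = 1 − 0.9 = 0.1; likelihood ratio of a positive = 0.9/0.1 = 9.
Target odds: 0.99 ÷ 0.01 = 99.
Need (73/927) × 9ⁿ ≥ 99, i.e. 9ⁿ ≥ 91773/73.
9³ = 729 falls short of 91773/73 but 9⁴ = 6561 reaches it, so n = 4.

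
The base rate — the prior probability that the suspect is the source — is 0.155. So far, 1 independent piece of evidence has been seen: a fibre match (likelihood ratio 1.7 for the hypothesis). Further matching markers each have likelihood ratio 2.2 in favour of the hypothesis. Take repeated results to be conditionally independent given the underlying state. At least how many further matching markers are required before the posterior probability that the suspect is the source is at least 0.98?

Prior odds = 0.155/0.845 = 31/169.
Bayes factor of the evidence already in hand = 1.7.
Odds after that evidence = (31/169) × 1.7 = 527/1690.
Target odds = 0.98/0.02 = 49.
Need 2.2ⁿ ≥ 49 ÷ (527/1690) = 82810/527.
2.2⁶ = 1771561/15625 falls short of 82810/527 but 2.2⁷ = 19487171/78125 reaches it, so n = 7.

7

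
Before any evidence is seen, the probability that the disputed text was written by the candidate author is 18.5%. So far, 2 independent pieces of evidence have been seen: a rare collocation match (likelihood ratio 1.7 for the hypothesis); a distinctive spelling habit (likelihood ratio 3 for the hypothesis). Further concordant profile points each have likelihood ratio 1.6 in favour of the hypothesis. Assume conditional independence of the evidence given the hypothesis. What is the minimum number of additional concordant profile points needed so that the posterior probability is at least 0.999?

Prior odds = 0.185/0.815 = 37/163.
Combined Bayes factor of the evidence already in hand = 1.7 × 3 = 5.1.
Odds after that evidence = (37/163) × 5.1 = 1887/1630.
Target odds = 0.999/0.001 = 999.
Need 1.6ⁿ ≥ 999 ÷ (1887/1630) = 14670/17.
1.6¹⁴ ≈720.576 falls short of 14670/17 but 1.6¹⁵ ≈1152.92 reaches it, so n = 15.

15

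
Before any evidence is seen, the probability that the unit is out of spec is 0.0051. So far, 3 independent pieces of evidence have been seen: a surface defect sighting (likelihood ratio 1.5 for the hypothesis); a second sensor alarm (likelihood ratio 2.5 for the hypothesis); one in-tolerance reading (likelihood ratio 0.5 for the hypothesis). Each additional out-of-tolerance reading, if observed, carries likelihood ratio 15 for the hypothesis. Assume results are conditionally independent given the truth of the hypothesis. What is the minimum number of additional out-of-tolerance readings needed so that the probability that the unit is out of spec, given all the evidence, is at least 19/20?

Prior odds = 0.0051/0.9949 = 51/9949.
Combined Bayes factor of the evidence already in hand = 1.5 × 2.5 × 0.5 = 1.875.
Odds after that evidence = (51/9949) × 1.875 = 765/79592.
Target odds = 0.95/0.05 = 19.
Need 15ⁿ ≥ 19 ÷ (765/79592) = 1512248/765.
15² = 225 falls short of 1512248/765 but 15³ = 3375 reaches it, so n = 3.

3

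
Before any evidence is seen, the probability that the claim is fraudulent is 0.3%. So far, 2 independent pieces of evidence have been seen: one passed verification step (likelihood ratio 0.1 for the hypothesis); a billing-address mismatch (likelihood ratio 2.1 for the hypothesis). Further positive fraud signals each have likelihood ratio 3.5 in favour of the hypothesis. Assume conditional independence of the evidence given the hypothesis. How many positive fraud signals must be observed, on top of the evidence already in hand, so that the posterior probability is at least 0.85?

Prior odds = 0.003/0.997 = 3/997.
Combined Bayes factor of the evidence already in hand = 0.1 × 2.1 = 0.21.
Odds after that evidence = (3/997) × 0.21 = 63/99700.
Target odds = 0.85/0.15 = 17/3.
Need 3.5ⁿ ≥ 17/3 ÷ (63/99700) = 1694900/189.
3.5⁷ = 823543/128 falls short of 1694900/189 but 3.5⁸ = 5764801/256 reaches it, so n = 8.

8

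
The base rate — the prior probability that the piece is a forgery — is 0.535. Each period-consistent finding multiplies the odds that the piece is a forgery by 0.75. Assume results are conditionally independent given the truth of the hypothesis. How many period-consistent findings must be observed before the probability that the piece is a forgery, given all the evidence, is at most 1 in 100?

17

Prior odds = 0.535/0.465 = 107/93.
Likelihood ratio per period-consistent finding = 0.75.
Target odds: 0.01 ÷ 0.99 = 1/99.
Require 0.75ⁿ ≤ 1/99 ÷ (107/93) = 31/3531.
0.75¹⁶ ≈0.0100226 is still above 31/3531 but 0.75¹⁷ ≈0.00751695 is at or below it, so n = 17.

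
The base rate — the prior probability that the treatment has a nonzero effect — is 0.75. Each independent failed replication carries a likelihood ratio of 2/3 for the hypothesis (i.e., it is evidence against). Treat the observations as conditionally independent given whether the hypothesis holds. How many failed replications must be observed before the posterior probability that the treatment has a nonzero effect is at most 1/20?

Prior odds = 0.75/0.25 = 3.
Likelihood ratio per failed replication = 2/3.
Target odds: 0.05 ÷ 0.95 = 1/19.
Require (2/3)ⁿ ≤ 1/19 ÷ 3 = 1/57.
(2/3)⁹ = 512/19683 is still above 1/57 but (2/3)¹⁰ = 1024/59049 is at or below it, so n = 10.

10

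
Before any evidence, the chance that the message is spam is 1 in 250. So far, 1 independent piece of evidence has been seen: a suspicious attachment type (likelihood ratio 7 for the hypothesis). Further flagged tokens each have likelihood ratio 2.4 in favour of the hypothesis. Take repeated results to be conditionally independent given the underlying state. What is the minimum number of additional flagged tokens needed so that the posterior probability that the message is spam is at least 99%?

Prior odds = 0.004/0.996 = 1/249.
Bayes factor of the evidence already in hand = 7.
Odds after that evidence = (1/249) × 7 = 7/249.
Target odds = 0.99/0.01 = 99.
Need 2.4ⁿ ≥ 99 ÷ (7/249) = 24651/7.
2.4⁹ ≈2641.81 falls short of 24651/7 but 2.4¹⁰ ≈6340.34 reaches it, so n = 10.

10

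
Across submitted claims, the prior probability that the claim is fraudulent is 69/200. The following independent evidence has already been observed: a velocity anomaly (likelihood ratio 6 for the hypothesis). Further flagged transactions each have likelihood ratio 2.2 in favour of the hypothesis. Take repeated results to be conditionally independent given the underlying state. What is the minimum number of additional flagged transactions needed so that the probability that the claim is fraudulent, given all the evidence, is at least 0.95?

3

Prior odds = 0.345/0.655 = 69/131.
Bayes factor of the evidence already in hand = 6.
Odds after that evidence = (69/131) × 6 = 414/131.
Target odds = 0.95/0.05 = 19.
Need 2.2ⁿ ≥ 19 ÷ (414/131) = 2489/414.
2.2² = 4.84 falls short of 2489/414 but 2.2³ = 10.648 reaches it, so n = 3.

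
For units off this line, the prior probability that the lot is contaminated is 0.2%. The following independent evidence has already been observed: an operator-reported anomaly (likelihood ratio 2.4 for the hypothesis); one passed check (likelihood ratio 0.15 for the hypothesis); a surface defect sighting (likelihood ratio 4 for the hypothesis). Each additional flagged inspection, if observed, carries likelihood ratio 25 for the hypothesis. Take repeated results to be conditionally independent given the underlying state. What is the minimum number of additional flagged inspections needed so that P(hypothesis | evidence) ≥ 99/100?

4

Prior odds = 0.002/0.998 = 1/499.
Combined Bayes factor of the evidence already in hand = 2.4 × 0.15 × 4 = 1.44.
Odds after that evidence = (1/499) × 1.44 = 36/12475.
Target odds = 0.99/0.01 = 99.
Need 25ⁿ ≥ 99 ÷ (36/12475) = 34306.25.
25³ = 15625 falls short of 34306.25 but 25⁴ = 390625 reaches it, so n = 4.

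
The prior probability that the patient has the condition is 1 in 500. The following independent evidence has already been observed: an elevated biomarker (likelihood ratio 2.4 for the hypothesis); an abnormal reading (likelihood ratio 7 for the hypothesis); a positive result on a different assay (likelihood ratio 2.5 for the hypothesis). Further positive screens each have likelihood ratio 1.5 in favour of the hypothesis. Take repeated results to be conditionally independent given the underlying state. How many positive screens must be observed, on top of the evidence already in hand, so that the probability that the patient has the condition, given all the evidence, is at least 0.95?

14

Prior odds = 0.002/0.998 = 1/499.
Combined Bayes factor of the evidence already in hand = 2.4 × 7 × 2.5 = 42.
Odds after that evidence = (1/499) × 42 = 42/499.
Target odds = 0.95/0.05 = 19.
Need 1.5ⁿ ≥ 19 ÷ (42/499) = 9481/42.
1.5¹³ = 1594323/8192 falls short of 9481/42 but 1.5¹⁴ = 4782969/16384 reaches it, so n = 14.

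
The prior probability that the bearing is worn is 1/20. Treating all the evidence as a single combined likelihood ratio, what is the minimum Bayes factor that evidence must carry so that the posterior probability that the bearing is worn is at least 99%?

Prior odds = 0.05/0.95 = 1/19.
Target odds = 0.99/0.01 = 99.
Required Bayes factor = 99 ÷ (1/19) = 1881.

1881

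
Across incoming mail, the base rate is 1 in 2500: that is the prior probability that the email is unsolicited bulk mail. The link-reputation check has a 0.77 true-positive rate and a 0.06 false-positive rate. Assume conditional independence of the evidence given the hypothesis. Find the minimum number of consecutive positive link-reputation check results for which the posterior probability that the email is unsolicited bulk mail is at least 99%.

5

Prior odds: 0.0004 ÷ 0.9996 = 1/2499.
Likelihood ratio of a positive result = 0.77/0.06 = 77/6.
Target odds: 0.99 ÷ 0.01 = 99.
Need (1/2499) × (77/6)ⁿ ≥ 99, i.e. (77/6)ⁿ ≥ 247401.
(77/6)⁴ = 35153041/1296 falls short of 247401 but (77/6)⁵ ≈348095 reaches it, so n = 5.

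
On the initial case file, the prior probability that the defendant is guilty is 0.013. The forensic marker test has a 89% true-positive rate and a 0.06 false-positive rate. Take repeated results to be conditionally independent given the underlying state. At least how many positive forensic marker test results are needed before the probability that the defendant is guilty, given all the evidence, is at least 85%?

Prior odds: 0.013 ÷ 0.987 = 13/987.
Likelihood ratio of a positive result = 0.89/0.06 = 89/6.
Target odds: 0.85 ÷ 0.15 = 17/3.
Require (89/6)ⁿ ≥ 17/3 ÷ (13/987) = 5593/13.
(89/6)² = 7921/36 falls short of 5593/13 but (89/6)³ = 704969/216 reaches it, so n = 3.

3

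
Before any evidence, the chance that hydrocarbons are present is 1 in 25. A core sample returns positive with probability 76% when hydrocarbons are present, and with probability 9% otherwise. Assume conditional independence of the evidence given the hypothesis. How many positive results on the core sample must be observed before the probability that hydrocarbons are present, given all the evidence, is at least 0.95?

Prior odds: 0.04 ÷ 0.96 = 1/24.
Likelihood ratio of a positive result = 0.76/0.09 = 76/9.
Target odds: 0.95 ÷ 0.05 = 19.
Need (1/24) × (76/9)ⁿ ≥ 19, i.e. (76/9)ⁿ ≥ 456.
(76/9)² = 5776/81 falls short of 456 but (76/9)³ = 438976/729 reaches it, so n = 3.

3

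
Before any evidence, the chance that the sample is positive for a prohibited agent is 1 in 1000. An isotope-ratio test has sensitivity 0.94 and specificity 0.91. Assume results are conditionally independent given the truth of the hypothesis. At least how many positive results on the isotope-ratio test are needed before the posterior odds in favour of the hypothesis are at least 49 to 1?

5

Prior odds: 0.001 ÷ 0.999 = 1/999.
False-positive rate = 1 − 0.91 = 0.09; likelihood ratio of a positive = 0.94/0.09 = 94/9.
Target odds = 49.
Require (94/9)ⁿ ≥ 49 ÷ (1/999) = 48951.
(94/9)⁴ = 78074896/6561 falls short of 48951 but (94/9)⁵ ≈124287 reaches it, so n = 5.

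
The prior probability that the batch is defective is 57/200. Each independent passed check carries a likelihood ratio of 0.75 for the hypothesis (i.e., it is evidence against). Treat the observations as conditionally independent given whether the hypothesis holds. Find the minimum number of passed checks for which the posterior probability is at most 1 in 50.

Prior odds: 0.285 ÷ 0.715 = 57/143.
Likelihood ratio per passed check = 0.75.
Target posterior odds = 0.02/0.98 = 1/49.
Need (57/143) × 0.75ⁿ ≤ 1/49, i.e. 0.75ⁿ ≤ 143/2793.
0.75¹⁰ = 59049/1048576 is still above 143/2793 but 0.75¹¹ = 177147/4194304 is at or below it, so n = 11.

11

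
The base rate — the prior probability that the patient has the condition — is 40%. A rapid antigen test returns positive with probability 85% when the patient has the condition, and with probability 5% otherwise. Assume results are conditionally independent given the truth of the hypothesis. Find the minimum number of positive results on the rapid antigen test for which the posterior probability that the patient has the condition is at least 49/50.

2

Prior odds: 0.4 ÷ 0.6 = 2/3.
Likelihood ratio of a positive result = 0.85/0.05 = 17.
Target posterior odds = 0.98/0.02 = 49.
Need (2/3) × 17ⁿ ≥ 49, i.e. 17ⁿ ≥ 73.5.
17¹ = 17 falls short of 73.5 but 17² = 289 reaches it, so n = 2.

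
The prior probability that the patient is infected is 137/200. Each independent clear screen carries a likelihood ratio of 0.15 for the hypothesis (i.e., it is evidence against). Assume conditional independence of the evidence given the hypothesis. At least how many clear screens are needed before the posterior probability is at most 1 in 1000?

5

Prior odds: 0.685 ÷ 0.315 = 137/63.
Likelihood ratio per clear screen = 0.15.
Target posterior odds = 0.001/0.999 = 1/999.
Need (137/63) × 0.15ⁿ ≤ 1/999, i.e. 0.15ⁿ ≤ 7/15207.
0.15⁴ = 81/160000 is still above 7/15207 but 0.15⁵ = 243/3200000 is at or below it, so n = 5.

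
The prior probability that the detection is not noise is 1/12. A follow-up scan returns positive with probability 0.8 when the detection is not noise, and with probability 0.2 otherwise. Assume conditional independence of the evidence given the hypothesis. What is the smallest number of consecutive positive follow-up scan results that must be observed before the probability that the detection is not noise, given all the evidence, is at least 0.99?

Prior odds: (1/12) ÷ (11/12) = 1/11.
Likelihood ratio of a positive result = 0.8/0.2 = 4.
Target odds: 0.99 ÷ 0.01 = 99.
Need (1/11) × 4ⁿ ≥ 99, i.e. 4ⁿ ≥ 1089.
4⁵ = 1024 falls short of 1089 but 4⁶ = 4096 reaches it, so n = 6.

6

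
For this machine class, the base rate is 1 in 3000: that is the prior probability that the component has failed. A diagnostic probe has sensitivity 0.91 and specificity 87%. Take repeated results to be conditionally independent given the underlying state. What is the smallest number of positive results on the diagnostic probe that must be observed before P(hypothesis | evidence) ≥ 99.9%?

Prior odds: (1/3000) ÷ (2999/3000) = 1/2999.
False-positive rate = 1 − 0.87 = 0.13; likelihood ratio of a positive = 0.91/0.13 = 7.
Target odds: 0.999 ÷ 0.001 = 999.
Require 7ⁿ ≥ 999 ÷ (1/2999) = 2996001.
7⁷ = 823543 falls short of 2996001 but 7⁸ = 5764801 reaches it, so n = 8.

8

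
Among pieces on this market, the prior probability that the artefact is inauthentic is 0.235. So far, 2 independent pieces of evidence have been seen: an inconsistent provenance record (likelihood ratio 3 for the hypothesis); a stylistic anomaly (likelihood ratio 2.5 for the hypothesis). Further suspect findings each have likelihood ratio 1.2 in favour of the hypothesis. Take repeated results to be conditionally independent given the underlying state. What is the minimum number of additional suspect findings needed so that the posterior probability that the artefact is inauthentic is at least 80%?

Prior odds = 0.235/0.765 = 47/153.
Combined Bayes factor of the evidence already in hand = 3 × 2.5 = 7.5.
Odds after that evidence = (47/153) × 7.5 = 235/102.
Target odds = 0.8/0.2 = 4.
Need 1.2ⁿ ≥ 4 ÷ (235/102) = 408/235.
1.2³ = 1.728 falls short of 408/235 but 1.2⁴ = 2.0736 reaches it, so n = 4.

4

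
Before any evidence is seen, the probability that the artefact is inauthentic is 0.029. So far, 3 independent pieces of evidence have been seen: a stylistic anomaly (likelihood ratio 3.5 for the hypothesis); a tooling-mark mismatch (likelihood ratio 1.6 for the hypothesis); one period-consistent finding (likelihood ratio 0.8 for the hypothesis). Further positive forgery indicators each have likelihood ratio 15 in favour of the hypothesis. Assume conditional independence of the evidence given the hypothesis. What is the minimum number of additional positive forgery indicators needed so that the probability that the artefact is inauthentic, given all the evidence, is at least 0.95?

Prior odds = 0.029/0.971 = 29/971.
Combined Bayes factor of the evidence already in hand = 3.5 × 1.6 × 0.8 = 4.48.
Odds after that evidence = (29/971) × 4.48 = 3248/24275.
Target odds = 0.95/0.05 = 19.
Need 15ⁿ ≥ 19 ÷ (3248/24275) = 461225/3248.
15¹ = 15 falls short of 461225/3248 but 15² = 225 reaches it, so n = 2.

2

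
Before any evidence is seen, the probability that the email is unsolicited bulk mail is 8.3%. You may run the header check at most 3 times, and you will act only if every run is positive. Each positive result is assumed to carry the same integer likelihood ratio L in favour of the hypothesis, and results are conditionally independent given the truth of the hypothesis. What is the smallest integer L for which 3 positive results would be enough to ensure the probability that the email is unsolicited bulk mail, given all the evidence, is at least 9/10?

5

Prior odds = 0.083/0.917 = 83/917.
Target odds = 0.9/0.1 = 9.
Need L³ ≥ 9 ÷ (83/917) = 8253/83.
4³ = 64 < 8253/83 ≤ 125 = 5³, so L = 5.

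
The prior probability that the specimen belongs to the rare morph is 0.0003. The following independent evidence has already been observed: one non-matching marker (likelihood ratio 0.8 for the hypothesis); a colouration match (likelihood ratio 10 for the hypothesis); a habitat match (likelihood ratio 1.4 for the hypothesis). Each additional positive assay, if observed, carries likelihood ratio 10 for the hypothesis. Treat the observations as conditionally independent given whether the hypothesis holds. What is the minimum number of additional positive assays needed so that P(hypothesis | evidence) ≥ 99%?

5

Prior odds = 0.0003/0.9997 = 3/9997.
Combined Bayes factor of the evidence already in hand = 0.8 × 10 × 1.4 = 11.2.
Odds after that evidence = (3/9997) × 11.2 = 168/49985.
Target odds = 0.99/0.01 = 99.
Need 10ⁿ ≥ 99 ÷ (168/49985) = 1649505/56.
10⁴ = 10000 falls short of 1649505/56 but 10⁵ = 100000 reaches it, so n = 5.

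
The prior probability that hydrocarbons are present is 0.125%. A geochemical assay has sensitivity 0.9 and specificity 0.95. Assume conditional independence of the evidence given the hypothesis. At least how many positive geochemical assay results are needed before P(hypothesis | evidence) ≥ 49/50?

4

Prior odds = 0.00125/0.99875 = 1/799.
False-positive rate = 1 − 0.95 = 0.05; likelihood ratio of a positive = 0.9/0.05 = 18.
Target posterior odds = 0.98/0.02 = 49.
Require 18ⁿ ≥ 49 ÷ (1/799) = 39151.
18³ = 5832 falls short of 39151 but 18⁴ = 104976 reaches it, so n = 4.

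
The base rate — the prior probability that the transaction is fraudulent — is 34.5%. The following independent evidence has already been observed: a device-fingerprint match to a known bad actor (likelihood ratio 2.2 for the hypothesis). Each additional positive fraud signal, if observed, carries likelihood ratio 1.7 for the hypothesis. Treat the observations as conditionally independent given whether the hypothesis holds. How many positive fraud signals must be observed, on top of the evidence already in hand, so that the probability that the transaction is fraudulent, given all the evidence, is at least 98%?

Prior odds = 0.345/0.655 = 69/131.
Bayes factor of the evidence already in hand = 2.2.
Odds after that evidence = (69/131) × 2.2 = 759/655.
Target odds = 0.98/0.02 = 49.
Need 1.7ⁿ ≥ 49 ÷ (759/655) = 32095/759.
1.7⁷ = 410338673/10000000 falls short of 32095/759 but 1.7⁸ ≈69.7576 reaches it, so n = 8.

8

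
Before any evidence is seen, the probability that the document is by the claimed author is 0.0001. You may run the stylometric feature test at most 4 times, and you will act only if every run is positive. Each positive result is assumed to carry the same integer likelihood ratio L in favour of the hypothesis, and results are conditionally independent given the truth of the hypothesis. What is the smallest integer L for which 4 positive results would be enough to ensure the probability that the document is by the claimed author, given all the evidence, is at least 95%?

Prior odds = 0.0001/0.9999 = 1/9999.
Target odds = 0.95/0.05 = 19.
Need L⁴ ≥ 19 ÷ (1/9999) = 189981.
20⁴ = 160000 < 189981 ≤ 194481 = 21⁴, so L = 21.

21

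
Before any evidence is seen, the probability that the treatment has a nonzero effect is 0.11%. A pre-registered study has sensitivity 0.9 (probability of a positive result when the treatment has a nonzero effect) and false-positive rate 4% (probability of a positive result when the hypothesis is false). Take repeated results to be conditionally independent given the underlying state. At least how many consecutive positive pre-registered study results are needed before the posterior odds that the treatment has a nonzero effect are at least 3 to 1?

3

Prior odds: 0.0011 ÷ 0.9989 = 11/9989.
Likelihood ratio of a positive result = 0.9/0.04 = 22.5.
Target odds = 3.
Require 22.5ⁿ ≥ 3 ÷ (11/9989) = 29967/11.
22.5² = 506.25 falls short of 29967/11 but 22.5³ = 11390.625 reaches it, so n = 3.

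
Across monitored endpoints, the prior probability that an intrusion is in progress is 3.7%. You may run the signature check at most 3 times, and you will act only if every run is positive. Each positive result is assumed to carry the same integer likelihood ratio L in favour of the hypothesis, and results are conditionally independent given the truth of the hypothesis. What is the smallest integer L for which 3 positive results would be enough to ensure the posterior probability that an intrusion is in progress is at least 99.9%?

Prior odds = 0.037/0.963 = 37/963.
Target odds = 0.999/0.001 = 999.
Need L³ ≥ 999 ÷ (37/963) = 26001.
29³ = 24389 < 26001 ≤ 27000 = 30³, so L = 30.

30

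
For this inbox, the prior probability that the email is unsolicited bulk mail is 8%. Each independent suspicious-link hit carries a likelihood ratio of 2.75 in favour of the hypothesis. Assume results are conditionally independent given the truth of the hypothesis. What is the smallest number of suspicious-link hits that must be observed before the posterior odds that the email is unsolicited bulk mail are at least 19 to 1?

6

Prior odds = 0.08/0.92 = 2/23.
Likelihood ratio per suspicious-link hit = 2.75.
Target odds = 19.
Require 2.75ⁿ ≥ 19 ÷ (2/23) = 218.5.
2.75⁵ = 161051/1024 falls short of 218.5 but 2.75⁶ = 1771561/4096 reaches it, so n = 6.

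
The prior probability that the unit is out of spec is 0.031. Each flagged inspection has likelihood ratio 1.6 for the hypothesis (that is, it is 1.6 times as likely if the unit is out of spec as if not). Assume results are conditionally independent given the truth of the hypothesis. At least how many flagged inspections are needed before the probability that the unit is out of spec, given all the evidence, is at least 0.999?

Prior odds = 0.031/0.969 = 31/969.
Likelihood ratio per flagged inspection = 1.6.
Target odds: 0.999 ÷ 0.001 = 999.
Need (31/969) × 1.6ⁿ ≥ 999, i.e. 1.6ⁿ ≥ 968031/31.
1.6²² ≈30948.5 falls short of 968031/31 but 1.6²³ ≈49517.6 reaches it, so n = 23.

23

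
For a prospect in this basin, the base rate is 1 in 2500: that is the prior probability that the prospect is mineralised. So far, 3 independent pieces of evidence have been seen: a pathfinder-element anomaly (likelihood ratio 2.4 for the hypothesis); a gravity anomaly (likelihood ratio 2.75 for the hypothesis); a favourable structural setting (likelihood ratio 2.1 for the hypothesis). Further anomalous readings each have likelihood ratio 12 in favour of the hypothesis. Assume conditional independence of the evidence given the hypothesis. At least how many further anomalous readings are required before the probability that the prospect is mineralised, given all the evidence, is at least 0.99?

4

Prior odds = 0.0004/0.9996 = 1/2499.
Combined Bayes factor of the evidence already in hand = 2.4 × 2.75 × 2.1 = 13.86.
Odds after that evidence = (1/2499) × 13.86 = 33/5950.
Target odds = 0.99/0.01 = 99.
Need 12ⁿ ≥ 99 ÷ (33/5950) = 17850.
12³ = 1728 falls short of 17850 but 12⁴ = 20736 reaches it, so n = 4.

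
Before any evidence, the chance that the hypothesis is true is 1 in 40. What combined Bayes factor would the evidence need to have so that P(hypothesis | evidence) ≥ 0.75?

117

Prior odds = 0.025/0.975 = 1/39.
Target odds = 0.75/0.25 = 3.
Required Bayes factor = 3 ÷ (1/39) = 117.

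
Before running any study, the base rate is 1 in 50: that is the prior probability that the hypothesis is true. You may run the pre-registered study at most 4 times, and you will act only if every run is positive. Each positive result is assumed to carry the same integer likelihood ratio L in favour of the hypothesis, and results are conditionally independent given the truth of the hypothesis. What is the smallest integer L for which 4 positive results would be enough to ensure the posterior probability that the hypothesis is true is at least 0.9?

5

Prior odds = 0.02/0.98 = 1/49.
Target odds = 0.9/0.1 = 9.
Need L⁴ ≥ 9 ÷ (1/49) = 441.
4⁴ = 256 < 441 ≤ 625 = 5⁴, so L = 5.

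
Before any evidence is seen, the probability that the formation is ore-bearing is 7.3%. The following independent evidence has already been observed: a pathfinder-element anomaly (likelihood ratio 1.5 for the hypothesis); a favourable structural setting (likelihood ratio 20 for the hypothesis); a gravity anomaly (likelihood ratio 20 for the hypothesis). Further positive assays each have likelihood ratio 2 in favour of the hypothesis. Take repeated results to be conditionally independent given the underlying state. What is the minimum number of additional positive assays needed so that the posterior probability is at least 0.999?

Prior odds = 0.073/0.927 = 73/927.
Combined Bayes factor of the evidence already in hand = 1.5 × 20 × 20 = 600.
Odds after that evidence = (73/927) × 600 = 14600/309.
Target odds = 0.999/0.001 = 999.
Need 2ⁿ ≥ 999 ÷ (14600/309) = 308691/14600.
2⁴ = 16 falls short of 308691/14600 but 2⁵ = 32 reaches it, so n = 5.

5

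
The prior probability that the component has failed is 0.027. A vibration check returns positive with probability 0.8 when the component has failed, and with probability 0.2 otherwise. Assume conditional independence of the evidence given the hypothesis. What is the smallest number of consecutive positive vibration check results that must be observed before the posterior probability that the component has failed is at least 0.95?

5

Prior odds: 0.027 ÷ 0.973 = 27/973.
Likelihood ratio of a positive result = 0.8/0.2 = 4.
Target odds: 0.95 ÷ 0.05 = 19.
Need (27/973) × 4ⁿ ≥ 19, i.e. 4ⁿ ≥ 18487/27.
4⁴ = 256 falls short of 18487/27 but 4⁵ = 1024 reaches it, so n = 5.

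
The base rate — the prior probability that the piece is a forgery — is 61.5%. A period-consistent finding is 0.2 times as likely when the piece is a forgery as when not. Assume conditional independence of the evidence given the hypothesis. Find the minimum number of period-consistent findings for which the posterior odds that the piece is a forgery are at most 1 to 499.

Prior odds = 0.615/0.385 = 123/77.
Likelihood ratio per period-consistent finding = 0.2.
Target odds = 1/499.
Need (123/77) × 0.2ⁿ ≤ 1/499, i.e. 0.2ⁿ ≤ 77/61377.
0.2⁴ = 0.0016 is still above 77/61377 but 0.2⁵ = 0.00032 is at or below it, so n = 5.

5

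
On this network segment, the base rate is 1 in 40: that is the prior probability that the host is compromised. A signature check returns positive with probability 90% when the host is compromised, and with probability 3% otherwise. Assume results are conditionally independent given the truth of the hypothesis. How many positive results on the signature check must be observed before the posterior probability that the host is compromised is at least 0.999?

Prior odds = 0.025/0.975 = 1/39.
Likelihood ratio of a positive result = 0.9/0.03 = 30.
Target posterior odds = 0.999/0.001 = 999.
Require 30ⁿ ≥ 999 ÷ (1/39) = 38961.
30³ = 27000 falls short of 38961 but 30⁴ = 810000 reaches it, so n = 4.

4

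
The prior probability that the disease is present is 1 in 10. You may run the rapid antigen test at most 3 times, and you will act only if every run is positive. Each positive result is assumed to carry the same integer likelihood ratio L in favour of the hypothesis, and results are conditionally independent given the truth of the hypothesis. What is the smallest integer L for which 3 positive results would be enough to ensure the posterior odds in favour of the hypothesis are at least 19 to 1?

6

Prior odds = 0.1/0.9 = 1/9.
Target odds = 19.
Need L³ ≥ 19 ÷ (1/9) = 171.
5³ = 125 < 171 ≤ 216 = 6³, so L = 6.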